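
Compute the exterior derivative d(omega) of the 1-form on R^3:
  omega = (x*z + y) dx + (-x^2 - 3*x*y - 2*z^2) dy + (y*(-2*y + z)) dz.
d(omega) = (-2*x - 3*y - 1) dx ∧ dy + (-x) dx ∧ dz + (-4*y + 5*z) dy ∧ dz

For a 1-form omega = sum_i f_i dx_i, the exterior derivative is
  d(omega) = sum_{i < j} (∂f_j/∂x_i - ∂f_i/∂x_j) dx_i ∧ dx_j.
  coefficient of dx ∧ dy: ∂f_2/∂x - ∂f_1/∂y = ∂(-x^2 - 3*x*y - 2*z^2)/∂x - ∂(x*z + y)/∂y = -2*x - 3*y - 1
  coefficient of dx ∧ dz: ∂f_3/∂x - ∂f_1/∂z = ∂(y*(-2*y + z))/∂x - ∂(x*z + y)/∂z = -x
  coefficient of dy ∧ dz: ∂f_3/∂y - ∂f_2/∂z = ∂(y*(-2*y + z))/∂y - ∂(-x^2 - 3*x*y - 2*z^2)/∂z = -4*y + 5*z
Assembling: d(omega) = (-2*x - 3*y - 1) dx ∧ dy + (-x) dx ∧ dz + (-4*y + 5*z) dy ∧ dz.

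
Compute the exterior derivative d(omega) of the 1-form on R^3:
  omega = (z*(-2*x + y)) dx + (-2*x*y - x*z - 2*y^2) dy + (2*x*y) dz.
d(omega) = (-2*y - 2*z) dx ∧ dy + (2*x + y) dx ∧ dz + (3*x) dy ∧ dz

For a 1-form omega = sum_i f_i dx_i, the exterior derivative is
  d(omega) = sum_{i < j} (∂f_j/∂x_i - ∂f_i/∂x_j) dx_i ∧ dx_j.
  coefficient of dx ∧ dy: ∂f_2/∂x - ∂f_1/∂y = ∂(-2*x*y - x*z - 2*y^2)/∂x - ∂(z*(-2*x + y))/∂y = -2*y - 2*z
  coefficient of dx ∧ dz: ∂f_3/∂x - ∂f_1/∂z = ∂(2*x*y)/∂x - ∂(z*(-2*x + y))/∂z = 2*x + y
  coefficient of dy ∧ dz: ∂f_3/∂y - ∂f_2/∂z = ∂(2*x*y)/∂y - ∂(-2*x*y - x*z - 2*y^2)/∂z = 3*x
Assembling: d(omega) = (-2*y - 2*z) dx ∧ dy + (2*x + y) dx ∧ dz + (3*x) dy ∧ dz.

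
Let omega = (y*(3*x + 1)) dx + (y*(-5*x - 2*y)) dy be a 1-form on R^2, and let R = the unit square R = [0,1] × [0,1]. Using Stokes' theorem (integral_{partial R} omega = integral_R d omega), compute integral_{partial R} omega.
integral_(partial R) omega = -5

Stokes: integral_partial_R omega = integral_R d omega with d omega = (∂Q/∂x - ∂P/∂y) dx ∧ dy.
  ∂Q/∂x = -5*y
  ∂P/∂y = 3*x + 1
  integrand = ∂Q/∂x - ∂P/∂y = -3*x - 5*y - 1.
Integrating over R: integral_0^1 integral_0^1 (-3*x - 5*y - 1) dx dy = -5.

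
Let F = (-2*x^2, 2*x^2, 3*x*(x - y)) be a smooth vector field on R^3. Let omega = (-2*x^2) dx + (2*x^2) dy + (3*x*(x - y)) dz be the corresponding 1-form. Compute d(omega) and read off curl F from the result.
d(omega) = (-3*x) dy ∧ dz + (-6*x + 3*y) dz ∧ dx + (4*x) dx ∧ dy; curl F = (-3*x, -6*x + 3*y, 4*x)

d omega = sum_{i<j} (∂f_j/∂x_i - ∂f_i/∂x_j) dx_i ∧ dx_j. Under the identification (dy ∧ dz, dz ∧ dx, dx ∧ dy) ↔ (e_x, e_y, e_z), the coefficients are exactly the components of curl F. Compute:
  ∂R/∂y - ∂Q/∂z = (-3*x) - (0) = -3*x
  ∂P/∂z - ∂R/∂x = (0) - (6*x - 3*y) = -6*x + 3*y
  ∂Q/∂x - ∂P/∂y = (4*x) - (0) = 4*x.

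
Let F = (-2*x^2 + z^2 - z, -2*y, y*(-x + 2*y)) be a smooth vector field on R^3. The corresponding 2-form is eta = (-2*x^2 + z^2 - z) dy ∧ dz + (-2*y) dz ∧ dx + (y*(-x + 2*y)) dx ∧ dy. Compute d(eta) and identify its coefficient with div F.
d(eta) = (-4*x - 2) dx ∧ dy ∧ dz; div F = -4*x - 2

For a 2-form in R^3 of the form above, applying d gives a 3-form with coefficient ∂P/∂x + ∂Q/∂y + ∂R/∂z:
  ∂P/∂x = -4*x
  ∂Q/∂y = -2
  ∂R/∂z = 0
Sum = -4*x - 2, which is exactly div F.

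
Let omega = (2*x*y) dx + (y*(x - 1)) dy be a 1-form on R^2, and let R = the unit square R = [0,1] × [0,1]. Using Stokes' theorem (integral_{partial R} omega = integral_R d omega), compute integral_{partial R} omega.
integral_(partial R) omega = -1/2

Stokes: integral_partial_R omega = integral_R d omega with d omega = (∂Q/∂x - ∂P/∂y) dx ∧ dy.
  ∂Q/∂x = y
  ∂P/∂y = 2*x
  integrand = ∂Q/∂x - ∂P/∂y = -2*x + y.
Integrating over R: integral_0^1 integral_0^1 (-2*x + y) dx dy = -1/2.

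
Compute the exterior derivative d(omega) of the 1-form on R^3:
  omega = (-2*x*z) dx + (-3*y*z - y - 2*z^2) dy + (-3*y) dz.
d(omega) = (2*x) dx ∧ dz + (3*y + 4*z - 3) dy ∧ dz

For a 1-form omega = sum_i f_i dx_i, the exterior derivative is
  d(omega) = sum_{i < j} (∂f_j/∂x_i - ∂f_i/∂x_j) dx_i ∧ dx_j.
  coefficient of dx ∧ dz: ∂f_3/∂x - ∂f_1/∂z = ∂(-3*y)/∂x - ∂(-2*x*z)/∂z = 2*x
  coefficient of dy ∧ dz: ∂f_3/∂y - ∂f_2/∂z = ∂(-3*y)/∂y - ∂(-3*y*z - y - 2*z^2)/∂z = 3*y + 4*z - 3
Assembling: d(omega) = (2*x) dx ∧ dz + (3*y + 4*z - 3) dy ∧ dz.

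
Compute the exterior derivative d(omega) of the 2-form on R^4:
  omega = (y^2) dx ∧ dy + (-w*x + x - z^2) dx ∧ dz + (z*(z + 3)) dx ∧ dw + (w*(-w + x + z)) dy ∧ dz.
d(omega) = (-x - 2*z - 3) dx ∧ dz ∧ dw + (w) dx ∧ dy ∧ dz + (-2*w + x + z) dy ∧ dz ∧ dw

For a 2-form omega = sum_{i<j} g_{ij} dx_i ∧ dx_j, the exterior derivative is
  d(omega) = sum_{i<j} d(g_{ij}) ∧ dx_i ∧ dx_j = sum_{i<j, k} (∂g_{ij}/∂x_k) dx_k ∧ dx_i ∧ dx_j.
Expand each term, using dx_k ∧ dx_i ∧ dx_j = sgn(permutation) dx_{(a)} ∧ dx_{(b)} ∧ dx_{(c)} with (a < b < c) sorted:
  d(-w*x + x - z^2) includes (∂/∂w)(-w*x + x - z^2) dw = (-x) dw, which multiplied by dx ∧ dz gives (-x) dx ∧ dz ∧ dw
  d(z*(z + 3)) includes (∂/∂z)(z*(z + 3)) dz = (2*z + 3) dz, which multiplied by dx ∧ dw gives (-2*z - 3) dx ∧ dz ∧ dw
  d(w*(-w + x + z)) includes (∂/∂x)(w*(-w + x + z)) dx = (w) dx, which multiplied by dy ∧ dz gives (w) dx ∧ dy ∧ dz
  d(w*(-w + x + z)) includes (∂/∂w)(w*(-w + x + z)) dw = (-2*w + x + z) dw, which multiplied by dy ∧ dz gives (-2*w + x + z) dy ∧ dz ∧ dw
Collecting like 3-forms: d(omega) = (-x - 2*z - 3) dx ∧ dz ∧ dw + (w) dx ∧ dy ∧ dz + (-2*w + x + z) dy ∧ dz ∧ dw.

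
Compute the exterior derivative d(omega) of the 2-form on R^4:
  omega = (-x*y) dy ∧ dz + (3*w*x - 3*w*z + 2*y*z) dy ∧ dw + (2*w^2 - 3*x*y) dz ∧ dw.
d(omega) = (-y) dx ∧ dy ∧ dz + (3*w) dx ∧ dy ∧ dw + (3*w - 3*x - 2*y) dy ∧ dz ∧ dw + (-3*y) dx ∧ dz ∧ dw

For a 2-form omega = sum_{i<j} g_{ij} dx_i ∧ dx_j, the exterior derivative is
  d(omega) = sum_{i<j} d(g_{ij}) ∧ dx_i ∧ dx_j = sum_{i<j, k} (∂g_{ij}/∂x_k) dx_k ∧ dx_i ∧ dx_j.
Expand each term, using dx_k ∧ dx_i ∧ dx_j = sgn(permutation) dx_{(a)} ∧ dx_{(b)} ∧ dx_{(c)} with (a < b < c) sorted:
  d(-x*y) includes (∂/∂x)(-x*y) dx = (-y) dx, which multiplied by dy ∧ dz gives (-y) dx ∧ dy ∧ dz
  d(3*w*x - 3*w*z + 2*y*z) includes (∂/∂x)(3*w*x - 3*w*z + 2*y*z) dx = (3*w) dx, which multiplied by dy ∧ dw gives (3*w) dx ∧ dy ∧ dw
  d(3*w*x - 3*w*z + 2*y*z) includes (∂/∂z)(3*w*x - 3*w*z + 2*y*z) dz = (-3*w + 2*y) dz, which multiplied by dy ∧ dw gives (3*w - 2*y) dy ∧ dz ∧ dw
  d(2*w^2 - 3*x*y) includes (∂/∂x)(2*w^2 - 3*x*y) dx = (-3*y) dx, which multiplied by dz ∧ dw gives (-3*y) dx ∧ dz ∧ dw
  d(2*w^2 - 3*x*y) includes (∂/∂y)(2*w^2 - 3*x*y) dy = (-3*x) dy, which multiplied by dz ∧ dw gives (-3*x) dy ∧ dz ∧ dw
Collecting like 3-forms: d(omega) = (-y) dx ∧ dy ∧ dz + (3*w) dx ∧ dy ∧ dw + (3*w - 3*x - 2*y) dy ∧ dz ∧ dw + (-3*y) dx ∧ dz ∧ dw.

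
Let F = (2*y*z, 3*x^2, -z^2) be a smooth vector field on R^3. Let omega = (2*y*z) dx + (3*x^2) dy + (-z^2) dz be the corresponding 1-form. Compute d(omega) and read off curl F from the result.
d(omega) = (0) dy ∧ dz + (2*y) dz ∧ dx + (6*x - 2*z) dx ∧ dy; curl F = (0, 2*y, 6*x - 2*z)

d omega = sum_{i<j} (∂f_j/∂x_i - ∂f_i/∂x_j) dx_i ∧ dx_j. Under the identification (dy ∧ dz, dz ∧ dx, dx ∧ dy) ↔ (e_x, e_y, e_z), the coefficients are exactly the components of curl F. Compute:
  ∂R/∂y - ∂Q/∂z = (0) - (0) = 0
  ∂P/∂z - ∂R/∂x = (2*y) - (0) = 2*y
  ∂Q/∂x - ∂P/∂y = (6*x) - (2*z) = 6*x - 2*z.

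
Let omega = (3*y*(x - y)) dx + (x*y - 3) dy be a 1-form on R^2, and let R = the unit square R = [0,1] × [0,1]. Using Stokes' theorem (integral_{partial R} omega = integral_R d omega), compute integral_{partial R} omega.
integral_(partial R) omega = 2

Stokes: integral_partial_R omega = integral_R d omega with d omega = (∂Q/∂x - ∂P/∂y) dx ∧ dy.
  ∂Q/∂x = y
  ∂P/∂y = 3*x - 6*y
  integrand = ∂Q/∂x - ∂P/∂y = -3*x + 7*y.
Integrating over R: integral_0^1 integral_0^1 (-3*x + 7*y) dx dy = 2.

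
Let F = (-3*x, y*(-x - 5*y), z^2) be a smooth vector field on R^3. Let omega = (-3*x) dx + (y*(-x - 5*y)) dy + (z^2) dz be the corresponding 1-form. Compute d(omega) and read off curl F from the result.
d(omega) = (0) dy ∧ dz + (0) dz ∧ dx + (-y) dx ∧ dy; curl F = (0, 0, -y)

d omega = sum_{i<j} (∂f_j/∂x_i - ∂f_i/∂x_j) dx_i ∧ dx_j. Under the identification (dy ∧ dz, dz ∧ dx, dx ∧ dy) ↔ (e_x, e_y, e_z), the coefficients are exactly the components of curl F. Compute:
  ∂R/∂y - ∂Q/∂z = (0) - (0) = 0
  ∂P/∂z - ∂R/∂x = (0) - (0) = 0
  ∂Q/∂x - ∂P/∂y = (-y) - (0) = -y.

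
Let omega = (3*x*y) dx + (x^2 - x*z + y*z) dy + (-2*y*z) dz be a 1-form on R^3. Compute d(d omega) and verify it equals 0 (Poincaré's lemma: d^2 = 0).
d(d omega) = 0

Step 1: d omega = sum_{i<j} (∂f_j/∂x_i - ∂f_i/∂x_j) dx_i ∧ dx_j:
  coeff of dx ∧ dy: -x - z
  coeff of dx ∧ dz: 0
  coeff of dy ∧ dz: x - y - 2*z
Step 2: Apply d again to each 2-form coefficient. The only possible 3-form in R^3 is dx ∧ dy ∧ dz, with coefficient
  ∂(coeff of dy∧dz)/∂x - ∂(coeff of dx∧dz)/∂y + ∂(coeff of dx∧dy)/∂z
  = ∂/∂x (x - y - 2*z) - ∂/∂y (0) + ∂/∂z (-x - z).
Each of these terms simplifies to sums of mixed partials that cancel in pairs. The result is 0 (by equality of mixed partials for smooth functions — Schwarz / Clairaut).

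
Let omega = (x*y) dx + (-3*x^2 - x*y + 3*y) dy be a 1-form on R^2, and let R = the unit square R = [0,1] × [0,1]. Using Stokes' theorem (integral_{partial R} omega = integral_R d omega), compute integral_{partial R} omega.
integral_(partial R) omega = -4

Stokes: integral_partial_R omega = integral_R d omega with d omega = (∂Q/∂x - ∂P/∂y) dx ∧ dy.
  ∂Q/∂x = -6*x - y
  ∂P/∂y = x
  integrand = ∂Q/∂x - ∂P/∂y = -7*x - y.
Integrating over R: integral_0^1 integral_0^1 (-7*x - y) dx dy = -4.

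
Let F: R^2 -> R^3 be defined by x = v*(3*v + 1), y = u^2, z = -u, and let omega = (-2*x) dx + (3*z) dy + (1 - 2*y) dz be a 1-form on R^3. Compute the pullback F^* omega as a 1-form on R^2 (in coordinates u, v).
F^* omega = (-4*u^2 - 1) du + (2*v*(-18*v^2 - 9*v - 1)) dv

Using F^*(f dg) = (f ∘ F) d(g ∘ F), substitute each coordinate x_i by F_i(u, v) in f_i, and replace dx_i by d F_i = (∂F_i/∂u) du + (∂F_i/∂v) dv.
  For the x component: f_1(F) = 2*v*(-3*v - 1); d F_1 = (0) du + (6*v + 1) dv
  For the y component: f_2(F) = -3*u; d F_2 = (2*u) du + (0) dv
  For the z component: f_3(F) = 1 - 2*u^2; d F_3 = (-1) du + (0) dv
Combining and collecting du, dv coefficients:
  coeff of du: -4*u^2 - 1
  coeff of dv: 2*v*(-18*v^2 - 9*v - 1)
F^* omega = (-4*u^2 - 1) du + (2*v*(-18*v^2 - 9*v - 1)) dv.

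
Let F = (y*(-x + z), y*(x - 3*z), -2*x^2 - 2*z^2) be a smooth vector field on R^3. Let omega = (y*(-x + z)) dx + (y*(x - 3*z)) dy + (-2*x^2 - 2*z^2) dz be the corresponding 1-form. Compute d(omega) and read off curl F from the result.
d(omega) = (3*y) dy ∧ dz + (4*x + y) dz ∧ dx + (x + y - z) dx ∧ dy; curl F = (3*y, 4*x + y, x + y - z)

d omega = sum_{i<j} (∂f_j/∂x_i - ∂f_i/∂x_j) dx_i ∧ dx_j. Under the identification (dy ∧ dz, dz ∧ dx, dx ∧ dy) ↔ (e_x, e_y, e_z), the coefficients are exactly the components of curl F. Compute:
  ∂R/∂y - ∂Q/∂z = (0) - (-3*y) = 3*y
  ∂P/∂z - ∂R/∂x = (y) - (-4*x) = 4*x + y
  ∂Q/∂x - ∂P/∂y = (y) - (-x + z) = x + y - z.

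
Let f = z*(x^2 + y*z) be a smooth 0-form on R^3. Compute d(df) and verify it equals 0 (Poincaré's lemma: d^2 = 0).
d(df) = 0

Step 1: df = sum_i (∂f/∂x_i) dx_i = (2*x*z) dx + (z^2) dy + (x^2 + 2*y*z) dz.
Step 2: Apply d again. Using the 1-form formula, the coefficient of dx ∧ dy in d(df) is ∂^2 f/∂x ∂y - ∂^2 f/∂y ∂x = (0) - (0) = 0 (equality of mixed partials for smooth f).
Similarly for dx ∧ dz and dy ∧ dz — all coefficients vanish. So d(df) = 0.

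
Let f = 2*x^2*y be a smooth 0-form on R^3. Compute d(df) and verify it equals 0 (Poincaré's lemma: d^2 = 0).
d(df) = 0

Step 1: df = sum_i (∂f/∂x_i) dx_i = (4*x*y) dx + (2*x^2) dy + (0) dz.
Step 2: Apply d again. Using the 1-form formula, the coefficient of dx ∧ dy in d(df) is ∂^2 f/∂x ∂y - ∂^2 f/∂y ∂x = (4*x) - (4*x) = 0 (equality of mixed partials for smooth f).
Similarly for dx ∧ dz and dy ∧ dz — all coefficients vanish. So d(df) = 0.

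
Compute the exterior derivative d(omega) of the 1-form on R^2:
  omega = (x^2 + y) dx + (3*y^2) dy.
d(omega) = (-1) dx ∧ dy

For a 1-form omega = sum_i f_i dx_i, the exterior derivative is
  d(omega) = sum_{i < j} (∂f_j/∂x_i - ∂f_i/∂x_j) dx_i ∧ dx_j.
  coefficient of dx ∧ dy: ∂f_2/∂x - ∂f_1/∂y = ∂(3*y^2)/∂x - ∂(x^2 + y)/∂y = -1
Assembling: d(omega) = (-1) dx ∧ dy.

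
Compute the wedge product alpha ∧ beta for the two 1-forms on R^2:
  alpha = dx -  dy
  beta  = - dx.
alpha ∧ beta = (-1) dx ∧ dy

Distribute the wedge, using dx_i ∧ dx_j = -dx_j ∧ dx_i and dx_i ∧ dx_i = 0. For each pair (i, j) with i < j, the coefficient of dx_i ∧ dx_j in alpha ∧ beta is (alpha_i * beta_j - alpha_j * beta_i). Collecting: alpha ∧ beta = (-1) dx ∧ dy.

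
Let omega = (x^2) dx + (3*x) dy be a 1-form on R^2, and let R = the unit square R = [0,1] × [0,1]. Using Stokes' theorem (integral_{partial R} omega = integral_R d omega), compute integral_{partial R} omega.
integral_(partial R) omega = 3

Stokes: integral_partial_R omega = integral_R d omega with d omega = (∂Q/∂x - ∂P/∂y) dx ∧ dy.
  ∂Q/∂x = 3
  ∂P/∂y = 0
  integrand = ∂Q/∂x - ∂P/∂y = 3.
Integrating over R: integral_0^1 integral_0^1 (3) dx dy = 3.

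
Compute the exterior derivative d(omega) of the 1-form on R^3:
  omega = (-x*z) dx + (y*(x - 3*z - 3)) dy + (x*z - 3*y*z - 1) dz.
d(omega) = (y) dx ∧ dy + (x + z) dx ∧ dz + (3*y - 3*z) dy ∧ dz

For a 1-form omega = sum_i f_i dx_i, the exterior derivative is
  d(omega) = sum_{i < j} (∂f_j/∂x_i - ∂f_i/∂x_j) dx_i ∧ dx_j.
  coefficient of dx ∧ dy: ∂f_2/∂x - ∂f_1/∂y = ∂(y*(x - 3*z - 3))/∂x - ∂(-x*z)/∂y = y
  coefficient of dx ∧ dz: ∂f_3/∂x - ∂f_1/∂z = ∂(x*z - 3*y*z - 1)/∂x - ∂(-x*z)/∂z = x + z
  coefficient of dy ∧ dz: ∂f_3/∂y - ∂f_2/∂z = ∂(x*z - 3*y*z - 1)/∂y - ∂(y*(x - 3*z - 3))/∂z = 3*y - 3*z
Assembling: d(omega) = (y) dx ∧ dy + (x + z) dx ∧ dz + (3*y - 3*z) dy ∧ dz.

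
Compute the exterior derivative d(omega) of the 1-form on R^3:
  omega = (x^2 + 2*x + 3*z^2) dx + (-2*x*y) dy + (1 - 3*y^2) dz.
d(omega) = (-2*y) dx ∧ dy + (-6*z) dx ∧ dz + (-6*y) dy ∧ dz

For a 1-form omega = sum_i f_i dx_i, the exterior derivative is
  d(omega) = sum_{i < j} (∂f_j/∂x_i - ∂f_i/∂x_j) dx_i ∧ dx_j.
  coefficient of dx ∧ dy: ∂f_2/∂x - ∂f_1/∂y = ∂(-2*x*y)/∂x - ∂(x^2 + 2*x + 3*z^2)/∂y = -2*y
  coefficient of dx ∧ dz: ∂f_3/∂x - ∂f_1/∂z = ∂(1 - 3*y^2)/∂x - ∂(x^2 + 2*x + 3*z^2)/∂z = -6*z
  coefficient of dy ∧ dz: ∂f_3/∂y - ∂f_2/∂z = ∂(1 - 3*y^2)/∂y - ∂(-2*x*y)/∂z = -6*y
Assembling: d(omega) = (-2*y) dx ∧ dy + (-6*z) dx ∧ dz + (-6*y) dy ∧ dz.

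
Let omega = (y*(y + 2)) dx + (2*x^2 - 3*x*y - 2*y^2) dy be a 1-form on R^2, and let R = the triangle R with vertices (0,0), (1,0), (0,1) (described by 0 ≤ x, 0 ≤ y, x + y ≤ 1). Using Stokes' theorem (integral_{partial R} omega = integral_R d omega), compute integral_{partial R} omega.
integral_(partial R) omega = -7/6

Stokes: integral_partial_R omega = integral_R d omega with d omega = (∂Q/∂x - ∂P/∂y) dx ∧ dy.
  ∂Q/∂x = 4*x - 3*y
  ∂P/∂y = 2*y + 2
  integrand = ∂Q/∂x - ∂P/∂y = 4*x - 5*y - 2.
Integrating over R: integral_0^1 integral_0^{1-x} (4*x - 5*y - 2) dy dx = -7/6.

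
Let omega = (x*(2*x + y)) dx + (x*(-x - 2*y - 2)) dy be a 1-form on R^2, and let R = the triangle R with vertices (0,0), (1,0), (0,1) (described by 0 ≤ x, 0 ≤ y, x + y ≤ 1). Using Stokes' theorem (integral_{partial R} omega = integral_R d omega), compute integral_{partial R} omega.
integral_(partial R) omega = -11/6

Stokes: integral_partial_R omega = integral_R d omega with d omega = (∂Q/∂x - ∂P/∂y) dx ∧ dy.
  ∂Q/∂x = -2*x - 2*y - 2
  ∂P/∂y = x
  integrand = ∂Q/∂x - ∂P/∂y = -3*x - 2*y - 2.
Integrating over R: integral_0^1 integral_0^{1-x} (-3*x - 2*y - 2) dy dx = -11/6.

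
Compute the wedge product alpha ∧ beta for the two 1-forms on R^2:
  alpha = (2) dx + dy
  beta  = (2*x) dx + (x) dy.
alpha ∧ beta = 0

Distribute the wedge, using dx_i ∧ dx_j = -dx_j ∧ dx_i and dx_i ∧ dx_i = 0. For each pair (i, j) with i < j, the coefficient of dx_i ∧ dx_j in alpha ∧ beta is (alpha_i * beta_j - alpha_j * beta_i). Collecting: alpha ∧ beta = 0.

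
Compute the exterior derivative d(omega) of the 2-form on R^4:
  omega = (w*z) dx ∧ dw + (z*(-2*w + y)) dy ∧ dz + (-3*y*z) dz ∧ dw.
d(omega) = (-w) dx ∧ dz ∧ dw + (-5*z) dy ∧ dz ∧ dw

For a 2-form omega = sum_{i<j} g_{ij} dx_i ∧ dx_j, the exterior derivative is
  d(omega) = sum_{i<j} d(g_{ij}) ∧ dx_i ∧ dx_j = sum_{i<j, k} (∂g_{ij}/∂x_k) dx_k ∧ dx_i ∧ dx_j.
Expand each term, using dx_k ∧ dx_i ∧ dx_j = sgn(permutation) dx_{(a)} ∧ dx_{(b)} ∧ dx_{(c)} with (a < b < c) sorted:
  d(w*z) includes (∂/∂z)(w*z) dz = (w) dz, which multiplied by dx ∧ dw gives (-w) dx ∧ dz ∧ dw
  d(z*(-2*w + y)) includes (∂/∂w)(z*(-2*w + y)) dw = (-2*z) dw, which multiplied by dy ∧ dz gives (-2*z) dy ∧ dz ∧ dw
  d(-3*y*z) includes (∂/∂y)(-3*y*z) dy = (-3*z) dy, which multiplied by dz ∧ dw gives (-3*z) dy ∧ dz ∧ dw
Collecting like 3-forms: d(omega) = (-w) dx ∧ dz ∧ dw + (-5*z) dy ∧ dz ∧ dw.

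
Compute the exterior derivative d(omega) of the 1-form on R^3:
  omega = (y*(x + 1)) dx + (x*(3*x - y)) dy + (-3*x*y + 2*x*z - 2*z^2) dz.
d(omega) = (5*x - y - 1) dx ∧ dy + (-3*y + 2*z) dx ∧ dz + (-3*x) dy ∧ dz

For a 1-form omega = sum_i f_i dx_i, the exterior derivative is
  d(omega) = sum_{i < j} (∂f_j/∂x_i - ∂f_i/∂x_j) dx_i ∧ dx_j.
  coefficient of dx ∧ dy: ∂f_2/∂x - ∂f_1/∂y = ∂(x*(3*x - y))/∂x - ∂(y*(x + 1))/∂y = 5*x - y - 1
  coefficient of dx ∧ dz: ∂f_3/∂x - ∂f_1/∂z = ∂(-3*x*y + 2*x*z - 2*z^2)/∂x - ∂(y*(x + 1))/∂z = -3*y + 2*z
  coefficient of dy ∧ dz: ∂f_3/∂y - ∂f_2/∂z = ∂(-3*x*y + 2*x*z - 2*z^2)/∂y - ∂(x*(3*x - y))/∂z = -3*x
Assembling: d(omega) = (5*x - y - 1) dx ∧ dy + (-3*y + 2*z) dx ∧ dz + (-3*x) dy ∧ dz.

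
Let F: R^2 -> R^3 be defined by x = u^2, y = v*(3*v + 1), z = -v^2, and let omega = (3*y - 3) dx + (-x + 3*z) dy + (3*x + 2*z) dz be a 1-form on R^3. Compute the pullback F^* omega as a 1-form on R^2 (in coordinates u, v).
F^* omega = (6*u*(3*v^2 + v - 1)) du + (-12*u^2*v - u^2 - 14*v^3 - 3*v^2) dv

Using F^*(f dg) = (f ∘ F) d(g ∘ F), substitute each coordinate x_i by F_i(u, v) in f_i, and replace dx_i by d F_i = (∂F_i/∂u) du + (∂F_i/∂v) dv.
  For the x component: f_1(F) = 9*v^2 + 3*v - 3; d F_1 = (2*u) du + (0) dv
  For the y component: f_2(F) = -u^2 - 3*v^2; d F_2 = (0) du + (6*v + 1) dv
  For the z component: f_3(F) = 3*u^2 - 2*v^2; d F_3 = (0) du + (-2*v) dv
Combining and collecting du, dv coefficients:
  coeff of du: 6*u*(3*v^2 + v - 1)
  coeff of dv: -12*u^2*v - u^2 - 14*v^3 - 3*v^2
F^* omega = (6*u*(3*v^2 + v - 1)) du + (-12*u^2*v - u^2 - 14*v^3 - 3*v^2) dv.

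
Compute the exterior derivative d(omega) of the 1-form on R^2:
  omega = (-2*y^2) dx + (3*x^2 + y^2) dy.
d(omega) = (6*x + 4*y) dx ∧ dy

For a 1-form omega = sum_i f_i dx_i, the exterior derivative is
  d(omega) = sum_{i < j} (∂f_j/∂x_i - ∂f_i/∂x_j) dx_i ∧ dx_j.
  coefficient of dx ∧ dy: ∂f_2/∂x - ∂f_1/∂y = ∂(3*x^2 + y^2)/∂x - ∂(-2*y^2)/∂y = 6*x + 4*y
Assembling: d(omega) = (6*x + 4*y) dx ∧ dy.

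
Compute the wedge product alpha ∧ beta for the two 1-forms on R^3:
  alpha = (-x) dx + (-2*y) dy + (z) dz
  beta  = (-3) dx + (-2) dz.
alpha ∧ beta = (2*x + 3*z) dx ∧ dz + (-6*y) dx ∧ dy + (4*y) dy ∧ dz

Distribute the wedge, using dx_i ∧ dx_j = -dx_j ∧ dx_i and dx_i ∧ dx_i = 0. For each pair (i, j) with i < j, the coefficient of dx_i ∧ dx_j in alpha ∧ beta is (alpha_i * beta_j - alpha_j * beta_i). Collecting: alpha ∧ beta = (2*x + 3*z) dx ∧ dz + (-6*y) dx ∧ dy + (4*y) dy ∧ dz.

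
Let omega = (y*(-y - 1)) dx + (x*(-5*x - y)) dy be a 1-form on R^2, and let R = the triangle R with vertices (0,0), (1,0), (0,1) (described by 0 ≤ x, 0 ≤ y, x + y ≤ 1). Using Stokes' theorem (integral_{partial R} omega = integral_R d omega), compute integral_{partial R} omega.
integral_(partial R) omega = -1

Stokes: integral_partial_R omega = integral_R d omega with d omega = (∂Q/∂x - ∂P/∂y) dx ∧ dy.
  ∂Q/∂x = -10*x - y
  ∂P/∂y = -2*y - 1
  integrand = ∂Q/∂x - ∂P/∂y = -10*x + y + 1.
Integrating over R: integral_0^1 integral_0^{1-x} (-10*x + y + 1) dy dx = -1.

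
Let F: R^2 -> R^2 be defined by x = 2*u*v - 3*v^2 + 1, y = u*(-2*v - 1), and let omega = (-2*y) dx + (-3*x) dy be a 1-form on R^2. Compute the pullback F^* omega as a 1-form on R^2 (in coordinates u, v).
F^* omega = (20*u*v^2 + 10*u*v - 18*v^3 - 9*v^2 + 6*v + 3) du + (2*u*(10*u*v + 2*u - 21*v^2 - 6*v + 3)) dv

Using F^*(f dg) = (f ∘ F) d(g ∘ F), substitute each coordinate x_i by F_i(u, v) in f_i, and replace dx_i by d F_i = (∂F_i/∂u) du + (∂F_i/∂v) dv.
  For the x component: f_1(F) = 2*u*(2*v + 1); d F_1 = (2*v) du + (2*u - 6*v) dv
  For the y component: f_2(F) = -6*u*v + 9*v^2 - 3; d F_2 = (-2*v - 1) du + (-2*u) dv
Combining and collecting du, dv coefficients:
  coeff of du: 20*u*v^2 + 10*u*v - 18*v^3 - 9*v^2 + 6*v + 3
  coeff of dv: 2*u*(10*u*v + 2*u - 21*v^2 - 6*v + 3)
F^* omega = (20*u*v^2 + 10*u*v - 18*v^3 - 9*v^2 + 6*v + 3) du + (2*u*(10*u*v + 2*u - 21*v^2 - 6*v + 3)) dv.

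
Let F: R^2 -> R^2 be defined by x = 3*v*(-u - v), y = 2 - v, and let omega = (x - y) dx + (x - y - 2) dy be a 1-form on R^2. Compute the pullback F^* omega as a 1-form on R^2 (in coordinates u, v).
F^* omega = (3*v*(3*u*v + 3*v^2 - v + 2)) du + (9*u^2*v + 27*u*v^2 + 6*u + 18*v^3 - 3*v^2 + 11*v + 4) dv

Using F^*(f dg) = (f ∘ F) d(g ∘ F), substitute each coordinate x_i by F_i(u, v) in f_i, and replace dx_i by d F_i = (∂F_i/∂u) du + (∂F_i/∂v) dv.
  For the x component: f_1(F) = -3*u*v - 3*v^2 + v - 2; d F_1 = (-3*v) du + (-3*u - 6*v) dv
  For the y component: f_2(F) = -3*u*v - 3*v^2 + v - 4; d F_2 = (0) du + (-1) dv
Combining and collecting du, dv coefficients:
  coeff of du: 3*v*(3*u*v + 3*v^2 - v + 2)
  coeff of dv: 9*u^2*v + 27*u*v^2 + 6*u + 18*v^3 - 3*v^2 + 11*v + 4
F^* omega = (3*v*(3*u*v + 3*v^2 - v + 2)) du + (9*u^2*v + 27*u*v^2 + 6*u + 18*v^3 - 3*v^2 + 11*v + 4) dv.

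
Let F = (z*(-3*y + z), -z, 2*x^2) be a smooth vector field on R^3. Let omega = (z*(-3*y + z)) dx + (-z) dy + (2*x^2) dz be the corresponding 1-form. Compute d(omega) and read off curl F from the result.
d(omega) = (1) dy ∧ dz + (-4*x - 3*y + 2*z) dz ∧ dx + (3*z) dx ∧ dy; curl F = (1, -4*x - 3*y + 2*z, 3*z)

d omega = sum_{i<j} (∂f_j/∂x_i - ∂f_i/∂x_j) dx_i ∧ dx_j. Under the identification (dy ∧ dz, dz ∧ dx, dx ∧ dy) ↔ (e_x, e_y, e_z), the coefficients are exactly the components of curl F. Compute:
  ∂R/∂y - ∂Q/∂z = (0) - (-1) = 1
  ∂P/∂z - ∂R/∂x = (-3*y + 2*z) - (4*x) = -4*x - 3*y + 2*z
  ∂Q/∂x - ∂P/∂y = (0) - (-3*z) = 3*z.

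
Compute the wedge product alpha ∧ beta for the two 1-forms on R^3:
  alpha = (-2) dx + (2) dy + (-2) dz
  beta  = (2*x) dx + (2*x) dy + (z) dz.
alpha ∧ beta = (-8*x) dx ∧ dy + (4*x - 2*z) dx ∧ dz + (4*x + 2*z) dy ∧ dz

Distribute the wedge, using dx_i ∧ dx_j = -dx_j ∧ dx_i and dx_i ∧ dx_i = 0. For each pair (i, j) with i < j, the coefficient of dx_i ∧ dx_j in alpha ∧ beta is (alpha_i * beta_j - alpha_j * beta_i). Collecting: alpha ∧ beta = (-8*x) dx ∧ dy + (4*x - 2*z) dx ∧ dz + (4*x + 2*z) dy ∧ dz.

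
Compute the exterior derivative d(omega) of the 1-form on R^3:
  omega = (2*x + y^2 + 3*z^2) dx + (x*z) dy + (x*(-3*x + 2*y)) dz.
d(omega) = (-2*y + z) dx ∧ dy + (-6*x + 2*y - 6*z) dx ∧ dz + (x) dy ∧ dz

For a 1-form omega = sum_i f_i dx_i, the exterior derivative is
  d(omega) = sum_{i < j} (∂f_j/∂x_i - ∂f_i/∂x_j) dx_i ∧ dx_j.
  coefficient of dx ∧ dy: ∂f_2/∂x - ∂f_1/∂y = ∂(x*z)/∂x - ∂(2*x + y^2 + 3*z^2)/∂y = -2*y + z
  coefficient of dx ∧ dz: ∂f_3/∂x - ∂f_1/∂z = ∂(x*(-3*x + 2*y))/∂x - ∂(2*x + y^2 + 3*z^2)/∂z = -6*x + 2*y - 6*z
  coefficient of dy ∧ dz: ∂f_3/∂y - ∂f_2/∂z = ∂(x*(-3*x + 2*y))/∂y - ∂(x*z)/∂z = x
Assembling: d(omega) = (-2*y + z) dx ∧ dy + (-6*x + 2*y - 6*z) dx ∧ dz + (x) dy ∧ dz.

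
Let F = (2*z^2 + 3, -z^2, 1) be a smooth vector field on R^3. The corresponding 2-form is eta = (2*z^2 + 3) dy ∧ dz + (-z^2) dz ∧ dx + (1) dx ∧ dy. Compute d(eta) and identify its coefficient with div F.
d(eta) = (0) dx ∧ dy ∧ dz; div F = 0

For a 2-form in R^3 of the form above, applying d gives a 3-form with coefficient ∂P/∂x + ∂Q/∂y + ∂R/∂z:
  ∂P/∂x = 0
  ∂Q/∂y = 0
  ∂R/∂z = 0
Sum = 0, which is exactly div F.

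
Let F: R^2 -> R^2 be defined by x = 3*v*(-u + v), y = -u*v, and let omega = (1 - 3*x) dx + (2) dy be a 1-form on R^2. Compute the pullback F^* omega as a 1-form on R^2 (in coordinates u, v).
F^* omega = (v*(-27*u*v + 27*v^2 - 5)) du + (-27*u^2*v + 81*u*v^2 - 5*u - 54*v^3 + 6*v) dv

Using F^*(f dg) = (f ∘ F) d(g ∘ F), substitute each coordinate x_i by F_i(u, v) in f_i, and replace dx_i by d F_i = (∂F_i/∂u) du + (∂F_i/∂v) dv.
  For the x component: f_1(F) = 9*u*v - 9*v^2 + 1; d F_1 = (-3*v) du + (-3*u + 6*v) dv
  For the y component: f_2(F) = 2; d F_2 = (-v) du + (-u) dv
Combining and collecting du, dv coefficients:
  coeff of du: v*(-27*u*v + 27*v^2 - 5)
  coeff of dv: -27*u^2*v + 81*u*v^2 - 5*u - 54*v^3 + 6*v
F^* omega = (v*(-27*u*v + 27*v^2 - 5)) du + (-27*u^2*v + 81*u*v^2 - 5*u - 54*v^3 + 6*v) dv.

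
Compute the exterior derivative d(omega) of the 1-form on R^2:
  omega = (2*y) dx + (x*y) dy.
d(omega) = (y - 2) dx ∧ dy

For a 1-form omega = sum_i f_i dx_i, the exterior derivative is
  d(omega) = sum_{i < j} (∂f_j/∂x_i - ∂f_i/∂x_j) dx_i ∧ dx_j.
  coefficient of dx ∧ dy: ∂f_2/∂x - ∂f_1/∂y = ∂(x*y)/∂x - ∂(2*y)/∂y = y - 2
Assembling: d(omega) = (y - 2) dx ∧ dy.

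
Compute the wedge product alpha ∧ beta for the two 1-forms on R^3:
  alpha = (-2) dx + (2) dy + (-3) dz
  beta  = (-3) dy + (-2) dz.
alpha ∧ beta = (6) dx ∧ dy + (4) dx ∧ dz + (-13) dy ∧ dz

Distribute the wedge, using dx_i ∧ dx_j = -dx_j ∧ dx_i and dx_i ∧ dx_i = 0. For each pair (i, j) with i < j, the coefficient of dx_i ∧ dx_j in alpha ∧ beta is (alpha_i * beta_j - alpha_j * beta_i). Collecting: alpha ∧ beta = (6) dx ∧ dy + (4) dx ∧ dz + (-13) dy ∧ dz.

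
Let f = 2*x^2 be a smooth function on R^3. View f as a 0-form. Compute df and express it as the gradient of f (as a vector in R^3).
df = (4*x) dx + (0) dy + (0) dz; grad f = (4*x, 0, 0)

For a 0-form f, d f = (∂f/∂x) dx + (∂f/∂y) dy + (∂f/∂z) dz. The components of the vector representation are exactly the entries of grad f in Cartesian coordinates:
  ∂f/∂x = 4*x
  ∂f/∂y = 0
  ∂f/∂z = 0.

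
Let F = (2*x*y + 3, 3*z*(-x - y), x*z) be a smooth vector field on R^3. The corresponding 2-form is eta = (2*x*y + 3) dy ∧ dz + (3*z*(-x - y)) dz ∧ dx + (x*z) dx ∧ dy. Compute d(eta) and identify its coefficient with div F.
d(eta) = (x + 2*y - 3*z) dx ∧ dy ∧ dz; div F = x + 2*y - 3*z

For a 2-form in R^3 of the form above, applying d gives a 3-form with coefficient ∂P/∂x + ∂Q/∂y + ∂R/∂z:
  ∂P/∂x = 2*y
  ∂Q/∂y = -3*z
  ∂R/∂z = x
Sum = x + 2*y - 3*z, which is exactly div F.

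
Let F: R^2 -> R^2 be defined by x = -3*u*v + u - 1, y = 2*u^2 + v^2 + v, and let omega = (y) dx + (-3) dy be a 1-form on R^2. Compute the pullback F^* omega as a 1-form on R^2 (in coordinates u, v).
F^* omega = (-6*u^2*v + 2*u^2 - 12*u - 3*v^3 - 2*v^2 + v) du + (-6*u^3 - 3*u*v^2 - 3*u*v - 6*v - 3) dv

Using F^*(f dg) = (f ∘ F) d(g ∘ F), substitute each coordinate x_i by F_i(u, v) in f_i, and replace dx_i by d F_i = (∂F_i/∂u) du + (∂F_i/∂v) dv.
  For the x component: f_1(F) = 2*u^2 + v^2 + v; d F_1 = (1 - 3*v) du + (-3*u) dv
  For the y component: f_2(F) = -3; d F_2 = (4*u) du + (2*v + 1) dv
Combining and collecting du, dv coefficients:
  coeff of du: -6*u^2*v + 2*u^2 - 12*u - 3*v^3 - 2*v^2 + v
  coeff of dv: -6*u^3 - 3*u*v^2 - 3*u*v - 6*v - 3
F^* omega = (-6*u^2*v + 2*u^2 - 12*u - 3*v^3 - 2*v^2 + v) du + (-6*u^3 - 3*u*v^2 - 3*u*v - 6*v - 3) dv.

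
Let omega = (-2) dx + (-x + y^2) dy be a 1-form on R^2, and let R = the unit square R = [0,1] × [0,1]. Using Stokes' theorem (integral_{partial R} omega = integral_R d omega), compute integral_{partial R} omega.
integral_(partial R) omega = -1

Stokes: integral_partial_R omega = integral_R d omega with d omega = (∂Q/∂x - ∂P/∂y) dx ∧ dy.
  ∂Q/∂x = -1
  ∂P/∂y = 0
  integrand = ∂Q/∂x - ∂P/∂y = -1.
Integrating over R: integral_0^1 integral_0^1 (-1) dx dy = -1.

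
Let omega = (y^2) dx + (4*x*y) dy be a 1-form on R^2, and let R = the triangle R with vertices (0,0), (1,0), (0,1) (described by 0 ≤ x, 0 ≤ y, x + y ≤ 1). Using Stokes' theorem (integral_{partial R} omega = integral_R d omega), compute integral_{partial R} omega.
integral_(partial R) omega = 1/3

Stokes: integral_partial_R omega = integral_R d omega with d omega = (∂Q/∂x - ∂P/∂y) dx ∧ dy.
  ∂Q/∂x = 4*y
  ∂P/∂y = 2*y
  integrand = ∂Q/∂x - ∂P/∂y = 2*y.
Integrating over R: integral_0^1 integral_0^{1-x} (2*y) dy dx = 1/3.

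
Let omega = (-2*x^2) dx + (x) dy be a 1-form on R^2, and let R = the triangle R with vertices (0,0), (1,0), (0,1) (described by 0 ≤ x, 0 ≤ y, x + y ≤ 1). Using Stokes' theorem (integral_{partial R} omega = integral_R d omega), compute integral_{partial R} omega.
integral_(partial R) omega = 1/2

Stokes: integral_partial_R omega = integral_R d omega with d omega = (∂Q/∂x - ∂P/∂y) dx ∧ dy.
  ∂Q/∂x = 1
  ∂P/∂y = 0
  integrand = ∂Q/∂x - ∂P/∂y = 1.
Integrating over R: integral_0^1 integral_0^{1-x} (1) dy dx = 1/2.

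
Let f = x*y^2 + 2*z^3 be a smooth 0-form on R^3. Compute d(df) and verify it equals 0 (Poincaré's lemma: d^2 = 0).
d(df) = 0

Step 1: df = sum_i (∂f/∂x_i) dx_i = (y^2) dx + (2*x*y) dy + (6*z^2) dz.
Step 2: Apply d again. Using the 1-form formula, the coefficient of dx ∧ dy in d(df) is ∂^2 f/∂x ∂y - ∂^2 f/∂y ∂x = (2*y) - (2*y) = 0 (equality of mixed partials for smooth f).
Similarly for dx ∧ dz and dy ∧ dz — all coefficients vanish. So d(df) = 0.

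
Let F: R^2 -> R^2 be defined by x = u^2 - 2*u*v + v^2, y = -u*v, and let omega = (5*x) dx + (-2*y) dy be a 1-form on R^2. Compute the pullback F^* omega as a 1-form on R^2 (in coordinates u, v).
F^* omega = (10*u^3 - 30*u^2*v + 28*u*v^2 - 10*v^3) du + (-10*u^3 + 28*u^2*v - 30*u*v^2 + 10*v^3) dv

Using F^*(f dg) = (f ∘ F) d(g ∘ F), substitute each coordinate x_i by F_i(u, v) in f_i, and replace dx_i by d F_i = (∂F_i/∂u) du + (∂F_i/∂v) dv.
  For the x component: f_1(F) = 5*u^2 - 10*u*v + 5*v^2; d F_1 = (2*u - 2*v) du + (-2*u + 2*v) dv
  For the y component: f_2(F) = 2*u*v; d F_2 = (-v) du + (-u) dv
Combining and collecting du, dv coefficients:
  coeff of du: 10*u^3 - 30*u^2*v + 28*u*v^2 - 10*v^3
  coeff of dv: -10*u^3 + 28*u^2*v - 30*u*v^2 + 10*v^3
F^* omega = (10*u^3 - 30*u^2*v + 28*u*v^2 - 10*v^3) du + (-10*u^3 + 28*u^2*v - 30*u*v^2 + 10*v^3) dv.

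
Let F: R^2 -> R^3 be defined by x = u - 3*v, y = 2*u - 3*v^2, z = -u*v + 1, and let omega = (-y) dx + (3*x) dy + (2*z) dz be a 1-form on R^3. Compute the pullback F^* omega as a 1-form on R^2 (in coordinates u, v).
F^* omega = (2*u*v^2 + 4*u + 3*v^2 - 20*v) du + (2*u^2*v - 18*u*v + 4*u + 45*v^2) dv

Using F^*(f dg) = (f ∘ F) d(g ∘ F), substitute each coordinate x_i by F_i(u, v) in f_i, and replace dx_i by d F_i = (∂F_i/∂u) du + (∂F_i/∂v) dv.
  For the x component: f_1(F) = -2*u + 3*v^2; d F_1 = (1) du + (-3) dv
  For the y component: f_2(F) = 3*u - 9*v; d F_2 = (2) du + (-6*v) dv
  For the z component: f_3(F) = -2*u*v + 2; d F_3 = (-v) du + (-u) dv
Combining and collecting du, dv coefficients:
  coeff of du: 2*u*v^2 + 4*u + 3*v^2 - 20*v
  coeff of dv: 2*u^2*v - 18*u*v + 4*u + 45*v^2
F^* omega = (2*u*v^2 + 4*u + 3*v^2 - 20*v) du + (2*u^2*v - 18*u*v + 4*u + 45*v^2) dv.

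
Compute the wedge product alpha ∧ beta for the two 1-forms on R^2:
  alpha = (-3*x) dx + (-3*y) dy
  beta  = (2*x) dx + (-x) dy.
alpha ∧ beta = (3*x*(x + 2*y)) dx ∧ dy

Distribute the wedge, using dx_i ∧ dx_j = -dx_j ∧ dx_i and dx_i ∧ dx_i = 0. For each pair (i, j) with i < j, the coefficient of dx_i ∧ dx_j in alpha ∧ beta is (alpha_i * beta_j - alpha_j * beta_i). Collecting: alpha ∧ beta = (3*x*(x + 2*y)) dx ∧ dy.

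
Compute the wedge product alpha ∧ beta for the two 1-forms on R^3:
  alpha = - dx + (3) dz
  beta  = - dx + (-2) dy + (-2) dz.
alpha ∧ beta = (2) dx ∧ dy + (5) dx ∧ dz + (6) dy ∧ dz

Distribute the wedge, using dx_i ∧ dx_j = -dx_j ∧ dx_i and dx_i ∧ dx_i = 0. For each pair (i, j) with i < j, the coefficient of dx_i ∧ dx_j in alpha ∧ beta is (alpha_i * beta_j - alpha_j * beta_i). Collecting: alpha ∧ beta = (2) dx ∧ dy + (5) dx ∧ dz + (6) dy ∧ dz.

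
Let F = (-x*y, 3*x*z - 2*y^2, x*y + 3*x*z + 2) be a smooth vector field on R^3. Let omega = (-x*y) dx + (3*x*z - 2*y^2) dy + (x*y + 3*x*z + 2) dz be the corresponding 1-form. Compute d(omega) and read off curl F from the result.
d(omega) = (-2*x) dy ∧ dz + (-y - 3*z) dz ∧ dx + (x + 3*z) dx ∧ dy; curl F = (-2*x, -y - 3*z, x + 3*z)

d omega = sum_{i<j} (∂f_j/∂x_i - ∂f_i/∂x_j) dx_i ∧ dx_j. Under the identification (dy ∧ dz, dz ∧ dx, dx ∧ dy) ↔ (e_x, e_y, e_z), the coefficients are exactly the components of curl F. Compute:
  ∂R/∂y - ∂Q/∂z = (x) - (3*x) = -2*x
  ∂P/∂z - ∂R/∂x = (0) - (y + 3*z) = -y - 3*z
  ∂Q/∂x - ∂P/∂y = (3*z) - (-x) = x + 3*z.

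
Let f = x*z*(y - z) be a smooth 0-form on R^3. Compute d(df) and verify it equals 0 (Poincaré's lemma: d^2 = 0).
d(df) = 0

Step 1: df = sum_i (∂f/∂x_i) dx_i = (z*(y - z)) dx + (x*z) dy + (x*(y - 2*z)) dz.
Step 2: Apply d again. Using the 1-form formula, the coefficient of dx ∧ dy in d(df) is ∂^2 f/∂x ∂y - ∂^2 f/∂y ∂x = (z) - (z) = 0 (equality of mixed partials for smooth f).
Similarly for dx ∧ dz and dy ∧ dz — all coefficients vanish. So d(df) = 0.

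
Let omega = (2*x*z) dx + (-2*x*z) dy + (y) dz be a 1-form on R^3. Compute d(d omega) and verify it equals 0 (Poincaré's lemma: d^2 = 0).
d(d omega) = 0

Step 1: d omega = sum_{i<j} (∂f_j/∂x_i - ∂f_i/∂x_j) dx_i ∧ dx_j:
  coeff of dx ∧ dy: -2*z
  coeff of dx ∧ dz: -2*x
  coeff of dy ∧ dz: 2*x + 1
Step 2: Apply d again to each 2-form coefficient. The only possible 3-form in R^3 is dx ∧ dy ∧ dz, with coefficient
  ∂(coeff of dy∧dz)/∂x - ∂(coeff of dx∧dz)/∂y + ∂(coeff of dx∧dy)/∂z
  = ∂/∂x (2*x + 1) - ∂/∂y (-2*x) + ∂/∂z (-2*z).
Each of these terms simplifies to sums of mixed partials that cancel in pairs. The result is 0 (by equality of mixed partials for smooth functions — Schwarz / Clairaut).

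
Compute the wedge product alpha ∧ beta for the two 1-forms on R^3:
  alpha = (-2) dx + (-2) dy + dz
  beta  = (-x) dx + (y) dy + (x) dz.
alpha ∧ beta = (-2*x - 2*y) dx ∧ dy + (-x) dx ∧ dz + (-2*x - y) dy ∧ dz

Distribute the wedge, using dx_i ∧ dx_j = -dx_j ∧ dx_i and dx_i ∧ dx_i = 0. For each pair (i, j) with i < j, the coefficient of dx_i ∧ dx_j in alpha ∧ beta is (alpha_i * beta_j - alpha_j * beta_i). Collecting: alpha ∧ beta = (-2*x - 2*y) dx ∧ dy + (-x) dx ∧ dz + (-2*x - y) dy ∧ dz.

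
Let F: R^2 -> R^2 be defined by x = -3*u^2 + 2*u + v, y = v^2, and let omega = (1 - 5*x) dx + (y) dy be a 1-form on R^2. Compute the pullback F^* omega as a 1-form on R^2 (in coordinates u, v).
F^* omega = (-90*u^3 + 90*u^2 + 30*u*v - 26*u - 10*v + 2) du + (15*u^2 - 10*u + 2*v^3 - 5*v + 1) dv

Using F^*(f dg) = (f ∘ F) d(g ∘ F), substitute each coordinate x_i by F_i(u, v) in f_i, and replace dx_i by d F_i = (∂F_i/∂u) du + (∂F_i/∂v) dv.
  For the x component: f_1(F) = 15*u^2 - 10*u - 5*v + 1; d F_1 = (2 - 6*u) du + (1) dv
  For the y component: f_2(F) = v^2; d F_2 = (0) du + (2*v) dv
Combining and collecting du, dv coefficients:
  coeff of du: -90*u^3 + 90*u^2 + 30*u*v - 26*u - 10*v + 2
  coeff of dv: 15*u^2 - 10*u + 2*v^3 - 5*v + 1
F^* omega = (-90*u^3 + 90*u^2 + 30*u*v - 26*u - 10*v + 2) du + (15*u^2 - 10*u + 2*v^3 - 5*v + 1) dv.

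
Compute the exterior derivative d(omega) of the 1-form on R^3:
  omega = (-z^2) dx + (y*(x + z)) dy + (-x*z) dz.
d(omega) = (y) dx ∧ dy + (z) dx ∧ dz + (-y) dy ∧ dz

For a 1-form omega = sum_i f_i dx_i, the exterior derivative is
  d(omega) = sum_{i < j} (∂f_j/∂x_i - ∂f_i/∂x_j) dx_i ∧ dx_j.
  coefficient of dx ∧ dy: ∂f_2/∂x - ∂f_1/∂y = ∂(y*(x + z))/∂x - ∂(-z^2)/∂y = y
  coefficient of dx ∧ dz: ∂f_3/∂x - ∂f_1/∂z = ∂(-x*z)/∂x - ∂(-z^2)/∂z = z
  coefficient of dy ∧ dz: ∂f_3/∂y - ∂f_2/∂z = ∂(-x*z)/∂y - ∂(y*(x + z))/∂z = -y
Assembling: d(omega) = (y) dx ∧ dy + (z) dx ∧ dz + (-y) dy ∧ dz.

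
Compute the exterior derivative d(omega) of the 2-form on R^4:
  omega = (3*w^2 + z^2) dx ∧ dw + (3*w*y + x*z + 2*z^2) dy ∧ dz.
d(omega) = (-2*z) dx ∧ dz ∧ dw + (z) dx ∧ dy ∧ dz + (3*y) dy ∧ dz ∧ dw

For a 2-form omega = sum_{i<j} g_{ij} dx_i ∧ dx_j, the exterior derivative is
  d(omega) = sum_{i<j} d(g_{ij}) ∧ dx_i ∧ dx_j = sum_{i<j, k} (∂g_{ij}/∂x_k) dx_k ∧ dx_i ∧ dx_j.
Expand each term, using dx_k ∧ dx_i ∧ dx_j = sgn(permutation) dx_{(a)} ∧ dx_{(b)} ∧ dx_{(c)} with (a < b < c) sorted:
  d(3*w^2 + z^2) includes (∂/∂z)(3*w^2 + z^2) dz = (2*z) dz, which multiplied by dx ∧ dw gives (-2*z) dx ∧ dz ∧ dw
  d(3*w*y + x*z + 2*z^2) includes (∂/∂x)(3*w*y + x*z + 2*z^2) dx = (z) dx, which multiplied by dy ∧ dz gives (z) dx ∧ dy ∧ dz
  d(3*w*y + x*z + 2*z^2) includes (∂/∂w)(3*w*y + x*z + 2*z^2) dw = (3*y) dw, which multiplied by dy ∧ dz gives (3*y) dy ∧ dz ∧ dw
Collecting like 3-forms: d(omega) = (-2*z) dx ∧ dz ∧ dw + (z) dx ∧ dy ∧ dz + (3*y) dy ∧ dz ∧ dw.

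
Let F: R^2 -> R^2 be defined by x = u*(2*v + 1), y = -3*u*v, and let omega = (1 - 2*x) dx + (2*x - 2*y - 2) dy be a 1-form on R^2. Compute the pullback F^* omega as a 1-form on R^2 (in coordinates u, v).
F^* omega = (-38*u*v^2 - 14*u*v - 2*u + 8*v + 1) du + (2*u*(-19*u*v - 5*u + 4)) dv

Using F^*(f dg) = (f ∘ F) d(g ∘ F), substitute each coordinate x_i by F_i(u, v) in f_i, and replace dx_i by d F_i = (∂F_i/∂u) du + (∂F_i/∂v) dv.
  For the x component: f_1(F) = -4*u*v - 2*u + 1; d F_1 = (2*v + 1) du + (2*u) dv
  For the y component: f_2(F) = 10*u*v + 2*u - 2; d F_2 = (-3*v) du + (-3*u) dv
Combining and collecting du, dv coefficients:
  coeff of du: -38*u*v^2 - 14*u*v - 2*u + 8*v + 1
  coeff of dv: 2*u*(-19*u*v - 5*u + 4)
F^* omega = (-38*u*v^2 - 14*u*v - 2*u + 8*v + 1) du + (2*u*(-19*u*v - 5*u + 4)) dv.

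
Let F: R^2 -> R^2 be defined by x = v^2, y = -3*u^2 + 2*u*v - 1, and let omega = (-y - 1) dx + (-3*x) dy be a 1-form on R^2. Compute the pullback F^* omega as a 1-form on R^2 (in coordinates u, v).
F^* omega = (6*v^2*(3*u - v)) du + (2*u*v*(3*u - 5*v)) dv

Using F^*(f dg) = (f ∘ F) d(g ∘ F), substitute each coordinate x_i by F_i(u, v) in f_i, and replace dx_i by d F_i = (∂F_i/∂u) du + (∂F_i/∂v) dv.
  For the x component: f_1(F) = u*(3*u - 2*v); d F_1 = (0) du + (2*v) dv
  For the y component: f_2(F) = -3*v^2; d F_2 = (-6*u + 2*v) du + (2*u) dv
Combining and collecting du, dv coefficients:
  coeff of du: 6*v^2*(3*u - v)
  coeff of dv: 2*u*v*(3*u - 5*v)
F^* omega = (6*v^2*(3*u - v)) du + (2*u*v*(3*u - 5*v)) dv.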